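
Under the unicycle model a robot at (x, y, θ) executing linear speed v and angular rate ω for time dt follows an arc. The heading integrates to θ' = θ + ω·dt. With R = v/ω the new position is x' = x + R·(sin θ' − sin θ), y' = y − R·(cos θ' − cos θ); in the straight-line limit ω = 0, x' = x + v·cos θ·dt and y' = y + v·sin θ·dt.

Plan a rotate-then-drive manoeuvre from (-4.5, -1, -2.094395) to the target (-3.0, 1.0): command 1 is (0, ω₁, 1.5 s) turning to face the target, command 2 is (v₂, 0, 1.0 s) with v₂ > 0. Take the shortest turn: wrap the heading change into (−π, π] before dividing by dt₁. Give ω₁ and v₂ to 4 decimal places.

ω₁ = 2.0145, v₂ = 2.5000

heading to target = atan2(1−-1, -3−-4.5) = 0.9273
Δθ = wrap(0.9273 − -2.0944) = 3.0217; ω₁ = Δθ/dt₁ = 2.0145
distance = √((-3−-4.5)² + (1−-1)²) = 2.5000; v₂ = distance/dt₂ = 2.5000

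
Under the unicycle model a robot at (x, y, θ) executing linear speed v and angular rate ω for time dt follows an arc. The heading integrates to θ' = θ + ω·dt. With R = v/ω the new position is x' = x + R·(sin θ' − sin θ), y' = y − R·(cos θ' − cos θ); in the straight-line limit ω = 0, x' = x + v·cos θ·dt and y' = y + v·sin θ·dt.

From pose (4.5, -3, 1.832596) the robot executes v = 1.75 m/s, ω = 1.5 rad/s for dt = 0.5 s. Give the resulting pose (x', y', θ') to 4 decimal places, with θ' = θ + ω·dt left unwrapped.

(3.9918, -2.3129, 2.5826)

θ' = 1.8326 + 1.5·0.5 = 2.5826
R = v/ω = 1.75/1.5 = 1.1667
x' = 4.5 + 1.1667·(sin 2.5826 − sin 1.8326) = 3.9918
y' = -3 − 1.1667·(cos 2.5826 − cos 1.8326) = -2.3129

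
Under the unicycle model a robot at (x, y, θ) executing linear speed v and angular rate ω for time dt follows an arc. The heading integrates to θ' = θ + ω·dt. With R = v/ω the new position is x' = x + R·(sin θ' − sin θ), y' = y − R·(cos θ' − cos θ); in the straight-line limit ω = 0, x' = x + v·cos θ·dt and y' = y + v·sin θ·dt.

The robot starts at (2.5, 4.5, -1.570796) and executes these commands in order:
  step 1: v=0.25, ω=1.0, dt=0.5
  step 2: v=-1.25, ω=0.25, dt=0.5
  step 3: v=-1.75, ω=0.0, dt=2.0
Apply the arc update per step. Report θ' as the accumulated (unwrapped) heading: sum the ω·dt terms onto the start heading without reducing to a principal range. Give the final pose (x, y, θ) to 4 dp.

(0.1497, 7.7469, -0.9458)

step 1: θ'=-1.0708 (R=0.2500) → pose (2.5306, 4.3801, -1.0708)
step 2: θ'=-0.9458 (R=-5.0000) → pose (2.1975, 4.9085, -0.9458)
step 3: θ'=-0.9458 (straight) → pose (0.1497, 7.7469, -0.9458)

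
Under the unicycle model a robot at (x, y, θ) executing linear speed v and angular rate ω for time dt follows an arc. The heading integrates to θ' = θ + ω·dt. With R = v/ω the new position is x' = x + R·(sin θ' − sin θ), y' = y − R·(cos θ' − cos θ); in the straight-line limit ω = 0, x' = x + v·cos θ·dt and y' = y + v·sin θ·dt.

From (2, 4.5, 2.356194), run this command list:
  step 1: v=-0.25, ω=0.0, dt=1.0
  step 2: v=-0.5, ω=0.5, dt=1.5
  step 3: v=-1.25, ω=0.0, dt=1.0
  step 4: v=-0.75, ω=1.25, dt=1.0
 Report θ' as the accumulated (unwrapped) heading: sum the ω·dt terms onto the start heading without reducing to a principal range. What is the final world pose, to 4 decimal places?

step 1: θ'=2.3562 (straight) → pose (2.1768, 4.3232, 2.3562)
step 2: θ'=3.1062 (R=-1.0000) → pose (2.8485, 4.0310, 3.1062)
step 3: θ'=3.1062 (straight) → pose (4.0977, 3.9867, 3.1062)
step 4: θ'=4.3562 (R=-0.6000) → pose (4.6813, 4.3771, 4.3562)

(4.6813, 4.3771, 4.3562)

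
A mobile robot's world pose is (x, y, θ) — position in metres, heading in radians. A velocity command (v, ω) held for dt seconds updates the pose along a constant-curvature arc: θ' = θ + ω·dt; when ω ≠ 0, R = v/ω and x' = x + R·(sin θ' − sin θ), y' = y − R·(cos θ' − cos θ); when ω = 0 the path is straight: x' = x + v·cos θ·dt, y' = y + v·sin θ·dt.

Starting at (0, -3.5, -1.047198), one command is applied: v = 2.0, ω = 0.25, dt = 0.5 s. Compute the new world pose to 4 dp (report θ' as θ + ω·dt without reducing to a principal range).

(0.5528, -4.3326, -0.9222)

θ' = -1.0472 + 0.25·0.5 = -0.9222
R = v/ω = 2.0/0.25 = 8.0000
x' = 0 + 8.0000·(sin -0.9222 − sin -1.0472) = 0.5528
y' = -3.5 − 8.0000·(cos -0.9222 − cos -1.0472) = -4.3326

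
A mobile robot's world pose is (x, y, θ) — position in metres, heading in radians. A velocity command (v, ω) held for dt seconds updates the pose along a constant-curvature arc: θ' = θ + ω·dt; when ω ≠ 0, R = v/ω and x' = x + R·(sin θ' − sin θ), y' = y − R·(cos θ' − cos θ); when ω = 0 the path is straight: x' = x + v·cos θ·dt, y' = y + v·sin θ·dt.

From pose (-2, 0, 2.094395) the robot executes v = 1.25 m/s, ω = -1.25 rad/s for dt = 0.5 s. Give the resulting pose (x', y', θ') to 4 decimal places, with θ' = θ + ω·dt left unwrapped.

(-2.1288, 0.6012, 1.4694)

θ' = 2.0944 + -1.25·0.5 = 1.4694
R = v/ω = 1.25/-1.25 = -1.0000
x' = -2 + -1.0000·(sin 1.4694 − sin 2.0944) = -2.1288
y' = 0 − -1.0000·(cos 1.4694 − cos 2.0944) = 0.6012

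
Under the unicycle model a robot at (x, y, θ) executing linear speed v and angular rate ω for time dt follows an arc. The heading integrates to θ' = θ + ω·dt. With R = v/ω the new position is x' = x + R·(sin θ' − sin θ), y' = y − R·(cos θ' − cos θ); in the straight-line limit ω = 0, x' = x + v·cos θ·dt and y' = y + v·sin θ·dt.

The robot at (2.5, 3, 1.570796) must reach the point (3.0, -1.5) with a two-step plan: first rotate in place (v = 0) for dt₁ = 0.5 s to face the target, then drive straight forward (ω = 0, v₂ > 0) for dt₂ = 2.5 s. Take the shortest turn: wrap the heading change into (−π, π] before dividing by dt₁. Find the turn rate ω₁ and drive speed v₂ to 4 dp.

ω₁ = -6.0619, v₂ = 1.8111

heading to target = atan2(-1.5−3, 3−2.5) = -1.4601
Δθ = wrap(-1.4601 − 1.5708) = -3.0309; ω₁ = Δθ/dt₁ = -6.0619
distance = √((3−2.5)² + (-1.5−3)²) = 4.5277; v₂ = distance/dt₂ = 1.8111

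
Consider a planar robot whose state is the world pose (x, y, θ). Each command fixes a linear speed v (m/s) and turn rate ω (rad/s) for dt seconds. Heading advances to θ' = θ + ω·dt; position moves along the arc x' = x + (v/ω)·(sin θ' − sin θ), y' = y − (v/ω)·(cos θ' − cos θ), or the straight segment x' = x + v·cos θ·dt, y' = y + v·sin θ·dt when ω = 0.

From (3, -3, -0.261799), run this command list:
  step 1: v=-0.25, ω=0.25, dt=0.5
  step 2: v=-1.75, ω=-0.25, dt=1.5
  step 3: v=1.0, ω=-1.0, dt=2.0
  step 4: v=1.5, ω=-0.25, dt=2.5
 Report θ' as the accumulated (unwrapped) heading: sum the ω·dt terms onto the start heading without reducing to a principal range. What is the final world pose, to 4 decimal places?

step 1: θ'=-0.1368 (R=-1.0000) → pose (2.8776, -2.9753, -0.1368)
step 2: θ'=-0.5118 (R=7.0000) → pose (0.4039, -2.1437, -0.5118)
step 3: θ'=-2.5118 (R=-1.0000) → pose (0.5032, -3.8237, -2.5118)
step 4: θ'=-3.1368 (R=-6.0000) → pose (-3.0019, -4.9748, -3.1368)

(-3.0019, -4.9748, -3.1368)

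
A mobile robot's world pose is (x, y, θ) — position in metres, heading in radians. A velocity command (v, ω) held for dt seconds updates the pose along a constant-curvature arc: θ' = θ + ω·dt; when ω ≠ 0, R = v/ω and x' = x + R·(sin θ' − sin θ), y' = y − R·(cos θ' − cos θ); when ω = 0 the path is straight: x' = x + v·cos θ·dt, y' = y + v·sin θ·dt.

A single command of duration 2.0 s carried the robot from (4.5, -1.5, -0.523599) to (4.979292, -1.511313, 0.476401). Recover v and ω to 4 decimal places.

v = 0.2500, ω = 0.5000

Δθ = 0.476401 − -0.523599 = 1.000000
ω = Δθ/dt = 1.000000/2.0 = 0.5000
R = Δx/(sin θ' − sin θ) = 0.5000
v = R·ω = 0.5000·0.5000 = 0.2500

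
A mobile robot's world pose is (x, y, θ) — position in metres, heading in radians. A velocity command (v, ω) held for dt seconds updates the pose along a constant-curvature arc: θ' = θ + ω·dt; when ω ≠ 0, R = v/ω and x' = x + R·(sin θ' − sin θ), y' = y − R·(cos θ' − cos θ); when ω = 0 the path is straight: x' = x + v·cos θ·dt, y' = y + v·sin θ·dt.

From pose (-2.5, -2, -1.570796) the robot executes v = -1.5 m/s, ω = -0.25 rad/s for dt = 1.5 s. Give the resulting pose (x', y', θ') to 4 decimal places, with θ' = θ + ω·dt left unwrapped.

(-2.0830, 0.1976, -1.9458)

θ' = -1.5708 + -0.25·1.5 = -1.9458
R = v/ω = -1.5/-0.25 = 6.0000
x' = -2.5 + 6.0000·(sin -1.9458 − sin -1.5708) = -2.0830
y' = -2 − 6.0000·(cos -1.9458 − cos -1.5708) = 0.1976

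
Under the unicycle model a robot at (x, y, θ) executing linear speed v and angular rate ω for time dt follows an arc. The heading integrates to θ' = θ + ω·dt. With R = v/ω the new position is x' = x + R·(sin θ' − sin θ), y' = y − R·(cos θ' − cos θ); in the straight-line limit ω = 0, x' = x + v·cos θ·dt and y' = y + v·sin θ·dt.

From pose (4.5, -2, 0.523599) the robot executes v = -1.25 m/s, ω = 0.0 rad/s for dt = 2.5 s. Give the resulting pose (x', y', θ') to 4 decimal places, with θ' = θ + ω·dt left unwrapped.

(1.7937, -3.5625, 0.5236)

θ' = 0.5236 + 0.0·2.5 = 0.5236
ω = 0 → straight: x' = 4.5 + -1.25·cos(0.5236)·2.5 = 1.7937
y' = -2 + -1.25·sin(0.5236)·2.5 = -3.5625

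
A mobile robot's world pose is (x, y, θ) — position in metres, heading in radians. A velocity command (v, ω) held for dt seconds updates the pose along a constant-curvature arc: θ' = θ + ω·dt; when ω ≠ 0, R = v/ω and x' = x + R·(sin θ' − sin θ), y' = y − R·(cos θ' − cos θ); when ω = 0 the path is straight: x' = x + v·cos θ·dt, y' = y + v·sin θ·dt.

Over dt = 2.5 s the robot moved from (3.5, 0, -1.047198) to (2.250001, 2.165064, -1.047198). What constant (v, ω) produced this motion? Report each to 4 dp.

v = -1.0000, ω = 0.0000

Δθ = -1.047198 − -1.047198 = 0.000000
ω = Δθ/dt = 0.000000/2.5 = 0.0000
ω = 0 → v = (Δx·cos θ + Δy·sin θ)/dt = -1.0000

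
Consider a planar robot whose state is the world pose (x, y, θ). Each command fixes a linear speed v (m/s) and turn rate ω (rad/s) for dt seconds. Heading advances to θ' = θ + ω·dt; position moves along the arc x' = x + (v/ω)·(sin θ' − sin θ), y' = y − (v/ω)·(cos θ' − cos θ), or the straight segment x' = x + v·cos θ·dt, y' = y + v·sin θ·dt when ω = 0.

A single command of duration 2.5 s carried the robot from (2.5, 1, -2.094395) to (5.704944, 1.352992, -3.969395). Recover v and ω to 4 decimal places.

Δθ = -3.969395 − -2.094395 = -1.875000
ω = Δθ/dt = -1.875000/2.5 = -0.7500
R = Δx/(sin θ' − sin θ) = 2.0000
v = R·ω = 2.0000·-0.7500 = -1.5000

v = -1.5000, ω = -0.7500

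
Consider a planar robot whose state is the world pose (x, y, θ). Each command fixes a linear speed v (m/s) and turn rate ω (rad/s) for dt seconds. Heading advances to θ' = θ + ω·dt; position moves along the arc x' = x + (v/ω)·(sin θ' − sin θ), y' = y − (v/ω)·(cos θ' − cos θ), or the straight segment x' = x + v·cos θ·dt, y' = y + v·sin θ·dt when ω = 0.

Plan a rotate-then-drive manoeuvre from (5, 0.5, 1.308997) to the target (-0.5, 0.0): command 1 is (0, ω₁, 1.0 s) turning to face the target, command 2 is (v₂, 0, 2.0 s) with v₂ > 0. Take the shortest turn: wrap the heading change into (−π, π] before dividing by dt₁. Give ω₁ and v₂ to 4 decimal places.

ω₁ = 1.9233, v₂ = 2.7613

heading to target = atan2(0−0.5, -0.5−5) = -3.0509
Δθ = wrap(-3.0509 − 1.3090) = 1.9233; ω₁ = Δθ/dt₁ = 1.9233
distance = √((-0.5−5)² + (0−0.5)²) = 5.5227; v₂ = distance/dt₂ = 2.7613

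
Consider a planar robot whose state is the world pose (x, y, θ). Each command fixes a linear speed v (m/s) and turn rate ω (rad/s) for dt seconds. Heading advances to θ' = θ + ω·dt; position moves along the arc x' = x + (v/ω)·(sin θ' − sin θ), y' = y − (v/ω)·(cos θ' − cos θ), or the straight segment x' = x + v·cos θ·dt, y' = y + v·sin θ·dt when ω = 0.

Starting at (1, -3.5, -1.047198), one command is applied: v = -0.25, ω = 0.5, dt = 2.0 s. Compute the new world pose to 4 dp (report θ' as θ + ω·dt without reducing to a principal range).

θ' = -1.0472 + 0.5·2.0 = -0.0472
R = v/ω = -0.25/0.5 = -0.5000
x' = 1 + -0.5000·(sin -0.0472 − sin -1.0472) = 0.5906
y' = -3.5 − -0.5000·(cos -0.0472 − cos -1.0472) = -3.2506

(0.5906, -3.2506, -0.0472)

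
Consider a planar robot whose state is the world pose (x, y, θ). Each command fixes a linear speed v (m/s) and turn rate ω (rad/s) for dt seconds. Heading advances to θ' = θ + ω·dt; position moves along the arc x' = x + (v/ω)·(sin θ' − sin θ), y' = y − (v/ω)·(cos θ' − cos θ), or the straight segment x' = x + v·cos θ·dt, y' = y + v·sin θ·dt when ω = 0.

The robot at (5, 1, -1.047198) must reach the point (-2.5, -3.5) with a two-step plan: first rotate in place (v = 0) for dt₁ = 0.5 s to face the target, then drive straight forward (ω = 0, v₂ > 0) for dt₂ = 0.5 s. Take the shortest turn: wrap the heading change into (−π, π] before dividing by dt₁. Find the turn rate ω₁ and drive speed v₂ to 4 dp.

ω₁ = -3.1080, v₂ = 17.4929

heading to target = atan2(-3.5−1, -2.5−5) = -2.6012
Δθ = wrap(-2.6012 − -1.0472) = -1.5540; ω₁ = Δθ/dt₁ = -3.1080
distance = √((-2.5−5)² + (-3.5−1)²) = 8.7464; v₂ = distance/dt₂ = 17.4929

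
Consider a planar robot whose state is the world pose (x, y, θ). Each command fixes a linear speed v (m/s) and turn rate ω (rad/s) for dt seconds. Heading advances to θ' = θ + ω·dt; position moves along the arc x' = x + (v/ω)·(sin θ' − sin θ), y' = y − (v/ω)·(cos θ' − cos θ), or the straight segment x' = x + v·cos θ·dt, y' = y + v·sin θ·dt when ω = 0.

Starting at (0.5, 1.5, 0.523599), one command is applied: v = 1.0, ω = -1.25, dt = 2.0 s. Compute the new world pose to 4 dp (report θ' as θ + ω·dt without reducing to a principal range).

θ' = 0.5236 + -1.25·2.0 = -1.9764
R = v/ω = 1.0/-1.25 = -0.8000
x' = 0.5 + -0.8000·(sin -1.9764 − sin 0.5236) = 1.6351
y' = 1.5 − -0.8000·(cos -1.9764 − cos 0.5236) = 0.4915

(1.6351, 0.4915, -1.9764)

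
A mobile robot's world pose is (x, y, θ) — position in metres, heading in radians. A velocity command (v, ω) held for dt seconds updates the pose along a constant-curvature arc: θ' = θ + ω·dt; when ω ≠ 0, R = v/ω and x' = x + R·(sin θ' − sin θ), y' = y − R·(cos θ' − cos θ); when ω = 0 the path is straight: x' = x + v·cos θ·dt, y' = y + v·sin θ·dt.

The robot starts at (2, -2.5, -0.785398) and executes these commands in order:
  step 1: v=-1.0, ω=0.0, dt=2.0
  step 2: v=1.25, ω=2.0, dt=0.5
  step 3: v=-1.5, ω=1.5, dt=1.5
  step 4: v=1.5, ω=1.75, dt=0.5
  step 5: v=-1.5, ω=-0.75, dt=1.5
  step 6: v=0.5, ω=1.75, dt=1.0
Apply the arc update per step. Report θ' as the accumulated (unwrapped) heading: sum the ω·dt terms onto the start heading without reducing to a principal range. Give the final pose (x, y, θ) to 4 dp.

(1.5968, -3.5764, 3.9646)

step 1: θ'=-0.7854 (straight) → pose (0.5858, -1.0858, -0.7854)
step 2: θ'=0.2146 (R=0.6250) → pose (1.1608, -1.2545, 0.2146)
step 3: θ'=2.4646 (R=-1.0000) → pose (0.7473, -3.0110, 2.4646)
step 4: θ'=3.3396 (R=0.8571) → pose (0.0418, -2.8387, 3.3396)
step 5: θ'=2.2146 (R=2.0000) → pose (2.0348, -3.5992, 2.2146)
step 6: θ'=3.9646 (R=0.2857) → pose (1.5968, -3.5764, 3.9646)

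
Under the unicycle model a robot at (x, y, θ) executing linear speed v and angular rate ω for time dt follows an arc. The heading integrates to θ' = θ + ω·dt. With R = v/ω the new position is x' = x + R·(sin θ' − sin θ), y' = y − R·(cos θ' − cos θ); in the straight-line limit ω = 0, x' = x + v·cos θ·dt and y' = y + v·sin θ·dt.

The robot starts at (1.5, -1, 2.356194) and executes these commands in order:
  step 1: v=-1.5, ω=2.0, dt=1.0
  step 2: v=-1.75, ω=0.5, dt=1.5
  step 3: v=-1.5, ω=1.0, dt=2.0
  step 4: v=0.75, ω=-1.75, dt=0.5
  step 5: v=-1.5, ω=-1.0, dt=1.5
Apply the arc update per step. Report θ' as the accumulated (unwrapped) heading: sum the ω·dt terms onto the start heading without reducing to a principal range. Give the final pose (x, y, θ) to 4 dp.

(-0.8852, 3.8830, 4.7312)

step 1: θ'=4.3562 (R=-0.7500) → pose (2.7333, -0.7312, 4.3562)
step 2: θ'=5.1062 (R=-3.5000) → pose (2.6850, 1.8323, 5.1062)
step 3: θ'=7.1062 (R=-1.5000) → pose (0.2001, 2.2767, 7.1062)
step 4: θ'=6.2312 (R=-0.4286) → pose (0.5366, 2.4133, 6.2312)
step 5: θ'=4.7312 (R=1.5000) → pose (-0.8852, 3.8830, 4.7312)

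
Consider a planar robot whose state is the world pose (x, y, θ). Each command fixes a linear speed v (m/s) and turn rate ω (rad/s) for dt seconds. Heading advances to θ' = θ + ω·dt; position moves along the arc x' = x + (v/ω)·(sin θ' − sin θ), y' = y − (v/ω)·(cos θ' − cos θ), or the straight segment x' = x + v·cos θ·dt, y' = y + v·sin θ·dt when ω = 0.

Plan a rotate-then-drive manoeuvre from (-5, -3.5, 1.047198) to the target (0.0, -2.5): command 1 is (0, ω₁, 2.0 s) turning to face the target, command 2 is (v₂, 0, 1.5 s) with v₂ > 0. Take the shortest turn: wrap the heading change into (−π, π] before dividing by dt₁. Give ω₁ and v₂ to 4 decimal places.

ω₁ = -0.4249, v₂ = 3.3993

heading to target = atan2(-2.5−-3.5, 0−-5) = 0.1974
Δθ = wrap(0.1974 − 1.0472) = -0.8498; ω₁ = Δθ/dt₁ = -0.4249
distance = √((0−-5)² + (-2.5−-3.5)²) = 5.0990; v₂ = distance/dt₂ = 3.3993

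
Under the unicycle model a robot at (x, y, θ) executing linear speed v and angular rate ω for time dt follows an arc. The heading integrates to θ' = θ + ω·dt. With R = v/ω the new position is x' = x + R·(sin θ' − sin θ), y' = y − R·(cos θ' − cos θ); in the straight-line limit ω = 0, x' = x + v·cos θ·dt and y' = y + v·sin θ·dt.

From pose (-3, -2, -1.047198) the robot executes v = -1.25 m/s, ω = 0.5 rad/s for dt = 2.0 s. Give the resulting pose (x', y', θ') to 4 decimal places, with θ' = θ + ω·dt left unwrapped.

θ' = -1.0472 + 0.5·2.0 = -0.0472
R = v/ω = -1.25/0.5 = -2.5000
x' = -3 + -2.5000·(sin -0.0472 − sin -1.0472) = -5.0471
y' = -2 − -2.5000·(cos -0.0472 − cos -1.0472) = -0.7528

(-5.0471, -0.7528, -0.0472)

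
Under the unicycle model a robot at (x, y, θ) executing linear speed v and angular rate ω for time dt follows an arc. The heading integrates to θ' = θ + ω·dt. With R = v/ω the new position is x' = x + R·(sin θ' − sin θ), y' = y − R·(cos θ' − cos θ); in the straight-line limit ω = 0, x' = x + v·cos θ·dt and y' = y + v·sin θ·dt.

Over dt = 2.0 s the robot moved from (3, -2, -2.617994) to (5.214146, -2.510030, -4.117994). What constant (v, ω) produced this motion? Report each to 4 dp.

Δθ = -4.117994 − -2.617994 = -1.500000
ω = Δθ/dt = -1.500000/2.0 = -0.7500
R = Δx/(sin θ' − sin θ) = 1.6667
v = R·ω = 1.6667·-0.7500 = -1.2500

v = -1.2500, ω = -0.7500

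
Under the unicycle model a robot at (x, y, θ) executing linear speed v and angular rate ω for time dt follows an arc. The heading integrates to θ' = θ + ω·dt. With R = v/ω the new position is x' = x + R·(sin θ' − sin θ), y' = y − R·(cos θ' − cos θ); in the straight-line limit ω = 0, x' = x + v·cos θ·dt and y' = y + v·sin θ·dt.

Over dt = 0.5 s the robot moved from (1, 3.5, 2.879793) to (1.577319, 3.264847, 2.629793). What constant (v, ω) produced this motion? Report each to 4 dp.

v = -1.2500, ω = -0.5000

Δθ = 2.629793 − 2.879793 = -0.250000
ω = Δθ/dt = -0.250000/0.5 = -0.5000
R = Δx/(sin θ' − sin θ) = 2.5000
v = R·ω = 2.5000·-0.5000 = -1.2500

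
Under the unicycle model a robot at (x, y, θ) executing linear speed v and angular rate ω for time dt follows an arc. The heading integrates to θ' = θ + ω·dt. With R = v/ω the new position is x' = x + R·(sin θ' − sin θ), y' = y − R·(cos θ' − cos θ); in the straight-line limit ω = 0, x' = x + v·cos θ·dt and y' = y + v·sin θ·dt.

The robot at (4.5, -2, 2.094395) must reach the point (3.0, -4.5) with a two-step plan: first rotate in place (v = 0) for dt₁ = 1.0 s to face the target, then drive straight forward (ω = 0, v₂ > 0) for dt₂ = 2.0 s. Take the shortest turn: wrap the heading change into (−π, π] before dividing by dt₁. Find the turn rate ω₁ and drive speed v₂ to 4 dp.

heading to target = atan2(-4.5−-2, 3−4.5) = -2.1112
Δθ = wrap(-2.1112 − 2.0944) = 2.0776; ω₁ = Δθ/dt₁ = 2.0776
distance = √((3−4.5)² + (-4.5−-2)²) = 2.9155; v₂ = distance/dt₂ = 1.4577

ω₁ = 2.0776, v₂ = 1.4577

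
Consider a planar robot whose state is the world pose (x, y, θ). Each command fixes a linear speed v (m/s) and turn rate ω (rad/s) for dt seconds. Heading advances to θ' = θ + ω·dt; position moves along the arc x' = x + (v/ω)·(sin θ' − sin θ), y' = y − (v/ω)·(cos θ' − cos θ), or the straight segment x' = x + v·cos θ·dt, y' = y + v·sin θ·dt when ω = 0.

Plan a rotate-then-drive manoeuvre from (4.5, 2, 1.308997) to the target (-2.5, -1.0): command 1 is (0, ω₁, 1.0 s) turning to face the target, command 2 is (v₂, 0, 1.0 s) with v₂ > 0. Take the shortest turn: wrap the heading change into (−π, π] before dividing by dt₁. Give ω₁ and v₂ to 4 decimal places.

heading to target = atan2(-1−2, -2.5−4.5) = -2.7367
Δθ = wrap(-2.7367 − 1.3090) = 2.2375; ω₁ = Δθ/dt₁ = 2.2375
distance = √((-2.5−4.5)² + (-1−2)²) = 7.6158; v₂ = distance/dt₂ = 7.6158

ω₁ = 2.2375, v₂ = 7.6158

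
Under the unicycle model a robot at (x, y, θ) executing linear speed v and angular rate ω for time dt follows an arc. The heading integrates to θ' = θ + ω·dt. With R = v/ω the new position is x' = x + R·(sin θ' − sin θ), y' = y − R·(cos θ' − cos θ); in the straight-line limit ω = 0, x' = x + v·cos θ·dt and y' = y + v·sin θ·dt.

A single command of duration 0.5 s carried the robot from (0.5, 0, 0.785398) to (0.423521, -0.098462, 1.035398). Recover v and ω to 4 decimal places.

v = -0.2500, ω = 0.5000

Δθ = 1.035398 − 0.785398 = 0.250000
ω = Δθ/dt = 0.250000/0.5 = 0.5000
R = −Δy/(cos θ' − cos θ) = -0.5000
v = R·ω = -0.5000·0.5000 = -0.2500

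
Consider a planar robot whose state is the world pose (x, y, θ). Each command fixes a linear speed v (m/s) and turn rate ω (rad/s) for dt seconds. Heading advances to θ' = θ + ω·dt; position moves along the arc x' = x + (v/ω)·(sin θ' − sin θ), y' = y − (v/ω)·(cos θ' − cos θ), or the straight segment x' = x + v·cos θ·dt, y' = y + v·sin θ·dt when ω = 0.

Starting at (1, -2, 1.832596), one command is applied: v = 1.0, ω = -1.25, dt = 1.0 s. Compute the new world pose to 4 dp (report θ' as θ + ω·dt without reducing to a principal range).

(1.3326, -1.1249, 0.5826)

θ' = 1.8326 + -1.25·1.0 = 0.5826
R = v/ω = 1.0/-1.25 = -0.8000
x' = 1 + -0.8000·(sin 0.5826 − sin 1.8326) = 1.3326
y' = -2 − -0.8000·(cos 0.5826 − cos 1.8326) = -1.1249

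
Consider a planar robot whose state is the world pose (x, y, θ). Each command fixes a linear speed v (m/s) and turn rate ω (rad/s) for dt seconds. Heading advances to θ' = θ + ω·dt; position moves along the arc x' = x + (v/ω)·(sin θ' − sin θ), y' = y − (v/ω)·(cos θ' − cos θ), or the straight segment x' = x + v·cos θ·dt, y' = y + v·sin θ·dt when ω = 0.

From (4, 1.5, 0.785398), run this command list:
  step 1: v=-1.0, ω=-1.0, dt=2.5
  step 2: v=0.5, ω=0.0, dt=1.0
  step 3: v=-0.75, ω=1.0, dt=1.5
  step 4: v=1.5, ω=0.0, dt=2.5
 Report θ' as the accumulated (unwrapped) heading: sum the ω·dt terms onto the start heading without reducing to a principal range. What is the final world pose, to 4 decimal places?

step 1: θ'=-1.7146 (R=1.0000) → pose (2.3032, 2.3504, -1.7146)
step 2: θ'=-1.7146 (straight) → pose (2.2316, 1.8556, -1.7146)
step 3: θ'=-0.2146 (R=-0.7500) → pose (1.6490, 2.6959, -0.2146)
step 4: θ'=-0.2146 (straight) → pose (5.3130, 1.8973, -0.2146)

(5.3130, 1.8973, -0.2146)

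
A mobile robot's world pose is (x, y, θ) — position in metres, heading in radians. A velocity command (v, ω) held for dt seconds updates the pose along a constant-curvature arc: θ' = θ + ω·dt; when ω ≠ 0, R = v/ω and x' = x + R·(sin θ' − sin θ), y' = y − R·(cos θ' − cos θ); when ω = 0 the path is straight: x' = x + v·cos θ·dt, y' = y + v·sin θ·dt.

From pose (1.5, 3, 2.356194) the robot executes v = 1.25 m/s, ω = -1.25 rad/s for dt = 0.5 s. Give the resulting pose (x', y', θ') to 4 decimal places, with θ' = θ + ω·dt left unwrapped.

(1.2199, 3.5474, 1.7312)

θ' = 2.3562 + -1.25·0.5 = 1.7312
R = v/ω = 1.25/-1.25 = -1.0000
x' = 1.5 + -1.0000·(sin 1.7312 − sin 2.3562) = 1.2199
y' = 3 − -1.0000·(cos 1.7312 − cos 2.3562) = 3.5474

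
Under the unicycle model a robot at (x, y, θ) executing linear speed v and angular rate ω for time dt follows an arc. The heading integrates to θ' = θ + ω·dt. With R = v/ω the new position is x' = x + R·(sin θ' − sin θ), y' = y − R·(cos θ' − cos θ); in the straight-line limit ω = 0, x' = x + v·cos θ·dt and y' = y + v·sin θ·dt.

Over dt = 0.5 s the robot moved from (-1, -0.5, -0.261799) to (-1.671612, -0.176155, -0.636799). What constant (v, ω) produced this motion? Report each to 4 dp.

v = -1.5000, ω = -0.7500

Δθ = -0.636799 − -0.261799 = -0.375000
ω = Δθ/dt = -0.375000/0.5 = -0.7500
R = Δx/(sin θ' − sin θ) = 2.0000
v = R·ω = 2.0000·-0.7500 = -1.5000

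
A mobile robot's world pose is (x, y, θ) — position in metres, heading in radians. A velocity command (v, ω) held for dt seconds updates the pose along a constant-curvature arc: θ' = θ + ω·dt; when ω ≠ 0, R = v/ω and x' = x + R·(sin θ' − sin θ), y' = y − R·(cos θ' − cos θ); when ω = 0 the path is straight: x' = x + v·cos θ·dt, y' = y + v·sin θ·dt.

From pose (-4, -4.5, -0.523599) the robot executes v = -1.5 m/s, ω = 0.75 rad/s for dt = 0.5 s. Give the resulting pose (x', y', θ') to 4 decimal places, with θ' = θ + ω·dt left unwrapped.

θ' = -0.5236 + 0.75·0.5 = -0.1486
R = v/ω = -1.5/0.75 = -2.0000
x' = -4 + -2.0000·(sin -0.1486 − sin -0.5236) = -4.7039
y' = -4.5 − -2.0000·(cos -0.1486 − cos -0.5236) = -4.2541

(-4.7039, -4.2541, -0.1486)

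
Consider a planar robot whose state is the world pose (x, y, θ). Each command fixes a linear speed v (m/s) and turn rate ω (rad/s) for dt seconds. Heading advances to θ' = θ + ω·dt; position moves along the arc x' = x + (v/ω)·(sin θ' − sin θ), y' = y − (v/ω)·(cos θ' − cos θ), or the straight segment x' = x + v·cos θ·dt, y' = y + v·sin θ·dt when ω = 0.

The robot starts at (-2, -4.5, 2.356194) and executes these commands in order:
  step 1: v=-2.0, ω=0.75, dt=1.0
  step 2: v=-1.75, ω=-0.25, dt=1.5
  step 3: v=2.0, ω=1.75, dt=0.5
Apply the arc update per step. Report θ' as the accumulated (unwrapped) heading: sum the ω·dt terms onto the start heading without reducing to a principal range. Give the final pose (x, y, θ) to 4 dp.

step 1: θ'=3.1062 (R=-2.6667) → pose (-0.2088, -5.2794, 3.1062)
step 2: θ'=2.7312 (R=7.0000) → pose (2.3363, -5.8563, 2.7312)
step 3: θ'=3.6062 (R=1.1429) → pose (1.3683, -5.8825, 3.6062)

(1.3683, -5.8825, 3.6062)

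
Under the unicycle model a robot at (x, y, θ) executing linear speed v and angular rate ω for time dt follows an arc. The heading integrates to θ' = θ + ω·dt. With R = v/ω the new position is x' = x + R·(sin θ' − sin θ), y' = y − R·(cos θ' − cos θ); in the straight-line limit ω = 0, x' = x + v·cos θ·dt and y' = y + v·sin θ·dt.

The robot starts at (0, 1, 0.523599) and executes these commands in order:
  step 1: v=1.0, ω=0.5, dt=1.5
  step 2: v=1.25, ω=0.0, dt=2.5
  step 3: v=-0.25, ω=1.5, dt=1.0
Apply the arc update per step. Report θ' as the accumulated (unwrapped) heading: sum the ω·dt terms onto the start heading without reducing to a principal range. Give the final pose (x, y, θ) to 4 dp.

(1.9269, 4.9301, 2.7736)

step 1: θ'=1.2736 (R=2.0000) → pose (0.9123, 2.1464, 1.2736)
step 2: θ'=1.2736 (straight) → pose (1.8275, 5.1344, 1.2736)
step 3: θ'=2.7736 (R=-0.1667) → pose (1.9269, 4.9301, 2.7736)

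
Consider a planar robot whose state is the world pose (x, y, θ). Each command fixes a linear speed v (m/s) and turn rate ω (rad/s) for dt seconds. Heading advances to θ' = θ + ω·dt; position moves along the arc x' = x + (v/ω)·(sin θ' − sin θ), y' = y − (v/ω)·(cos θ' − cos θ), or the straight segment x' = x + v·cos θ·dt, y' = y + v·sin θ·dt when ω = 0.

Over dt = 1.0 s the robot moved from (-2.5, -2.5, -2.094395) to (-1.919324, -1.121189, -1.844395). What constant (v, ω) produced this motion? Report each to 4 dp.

Δθ = -1.844395 − -2.094395 = 0.250000
ω = Δθ/dt = 0.250000/1.0 = 0.2500
R = −Δy/(cos θ' − cos θ) = -6.0000
v = R·ω = -6.0000·0.2500 = -1.5000

v = -1.5000, ω = 0.2500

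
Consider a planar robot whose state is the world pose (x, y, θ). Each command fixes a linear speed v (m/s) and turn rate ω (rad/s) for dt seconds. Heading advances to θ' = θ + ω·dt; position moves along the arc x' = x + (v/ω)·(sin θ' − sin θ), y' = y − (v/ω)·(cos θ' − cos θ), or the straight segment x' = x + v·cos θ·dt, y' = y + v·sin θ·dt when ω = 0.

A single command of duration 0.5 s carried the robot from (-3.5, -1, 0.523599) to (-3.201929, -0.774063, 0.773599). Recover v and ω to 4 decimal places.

Δθ = 0.773599 − 0.523599 = 0.250000
ω = Δθ/dt = 0.250000/0.5 = 0.5000
R = Δx/(sin θ' − sin θ) = 1.5000
v = R·ω = 1.5000·0.5000 = 0.7500

v = 0.7500, ω = 0.5000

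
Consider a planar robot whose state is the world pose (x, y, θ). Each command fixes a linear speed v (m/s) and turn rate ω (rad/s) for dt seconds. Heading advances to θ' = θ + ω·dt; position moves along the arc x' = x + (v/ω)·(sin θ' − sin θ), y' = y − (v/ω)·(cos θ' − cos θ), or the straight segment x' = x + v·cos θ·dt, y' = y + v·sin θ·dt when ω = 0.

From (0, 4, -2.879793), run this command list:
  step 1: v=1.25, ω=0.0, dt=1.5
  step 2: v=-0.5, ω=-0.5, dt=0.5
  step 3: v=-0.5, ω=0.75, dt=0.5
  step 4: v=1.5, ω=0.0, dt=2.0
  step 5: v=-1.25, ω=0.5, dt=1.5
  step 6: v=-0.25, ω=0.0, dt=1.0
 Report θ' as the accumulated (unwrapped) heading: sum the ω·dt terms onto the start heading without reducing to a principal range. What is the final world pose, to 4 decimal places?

step 1: θ'=-2.8798 (straight) → pose (-1.8111, 3.5147, -2.8798)
step 2: θ'=-3.1298 (R=1.0000) → pose (-1.5641, 3.5487, -3.1298)
step 3: θ'=-2.7548 (R=-0.6667) → pose (-1.3205, 3.5979, -2.7548)
step 4: θ'=-2.7548 (straight) → pose (-4.0988, 2.4662, -2.7548)
step 5: θ'=-2.0048 (R=-2.5000) → pose (-2.7737, 3.7303, -2.0048)
step 6: θ'=-2.0048 (straight) → pose (-2.6685, 3.9571, -2.0048)

(-2.6685, 3.9571, -2.0048)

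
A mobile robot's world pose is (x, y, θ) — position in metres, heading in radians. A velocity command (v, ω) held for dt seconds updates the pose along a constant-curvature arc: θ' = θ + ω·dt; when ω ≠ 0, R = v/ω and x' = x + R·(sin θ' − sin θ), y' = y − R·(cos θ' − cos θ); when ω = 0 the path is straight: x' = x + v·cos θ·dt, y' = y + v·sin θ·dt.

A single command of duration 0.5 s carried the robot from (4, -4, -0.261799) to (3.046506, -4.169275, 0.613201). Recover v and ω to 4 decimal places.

Δθ = 0.613201 − -0.261799 = 0.875000
ω = Δθ/dt = 0.875000/0.5 = 1.7500
R = Δx/(sin θ' − sin θ) = -1.1429
v = R·ω = -1.1429·1.7500 = -2.0000

v = -2.0000, ω = 1.7500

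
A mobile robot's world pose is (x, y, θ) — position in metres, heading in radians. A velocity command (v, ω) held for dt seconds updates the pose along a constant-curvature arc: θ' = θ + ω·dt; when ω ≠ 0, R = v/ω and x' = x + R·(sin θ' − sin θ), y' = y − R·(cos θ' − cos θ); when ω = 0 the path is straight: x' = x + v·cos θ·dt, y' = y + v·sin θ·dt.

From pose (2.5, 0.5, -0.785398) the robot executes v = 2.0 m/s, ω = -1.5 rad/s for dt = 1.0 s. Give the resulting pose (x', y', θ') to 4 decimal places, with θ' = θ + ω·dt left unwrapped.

(2.5643, -1.3166, -2.2854)

θ' = -0.7854 + -1.5·1.0 = -2.2854
R = v/ω = 2.0/-1.5 = -1.3333
x' = 2.5 + -1.3333·(sin -2.2854 − sin -0.7854) = 2.5643
y' = 0.5 − -1.3333·(cos -2.2854 − cos -0.7854) = -1.3166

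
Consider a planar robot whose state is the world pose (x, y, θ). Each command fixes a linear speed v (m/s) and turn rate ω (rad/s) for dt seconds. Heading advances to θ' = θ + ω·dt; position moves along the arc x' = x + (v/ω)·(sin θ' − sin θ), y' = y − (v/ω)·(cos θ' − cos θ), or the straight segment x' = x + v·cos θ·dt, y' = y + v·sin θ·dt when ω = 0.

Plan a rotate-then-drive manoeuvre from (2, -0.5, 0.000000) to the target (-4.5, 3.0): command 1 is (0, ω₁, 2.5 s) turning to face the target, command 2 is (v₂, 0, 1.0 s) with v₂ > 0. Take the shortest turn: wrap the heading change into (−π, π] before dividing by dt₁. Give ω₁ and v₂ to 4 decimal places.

ω₁ = 1.0591, v₂ = 7.3824

heading to target = atan2(3−-0.5, -4.5−2) = 2.6477
Δθ = wrap(2.6477 − 0.0000) = 2.6477; ω₁ = Δθ/dt₁ = 1.0591
distance = √((-4.5−2)² + (3−-0.5)²) = 7.3824; v₂ = distance/dt₂ = 7.3824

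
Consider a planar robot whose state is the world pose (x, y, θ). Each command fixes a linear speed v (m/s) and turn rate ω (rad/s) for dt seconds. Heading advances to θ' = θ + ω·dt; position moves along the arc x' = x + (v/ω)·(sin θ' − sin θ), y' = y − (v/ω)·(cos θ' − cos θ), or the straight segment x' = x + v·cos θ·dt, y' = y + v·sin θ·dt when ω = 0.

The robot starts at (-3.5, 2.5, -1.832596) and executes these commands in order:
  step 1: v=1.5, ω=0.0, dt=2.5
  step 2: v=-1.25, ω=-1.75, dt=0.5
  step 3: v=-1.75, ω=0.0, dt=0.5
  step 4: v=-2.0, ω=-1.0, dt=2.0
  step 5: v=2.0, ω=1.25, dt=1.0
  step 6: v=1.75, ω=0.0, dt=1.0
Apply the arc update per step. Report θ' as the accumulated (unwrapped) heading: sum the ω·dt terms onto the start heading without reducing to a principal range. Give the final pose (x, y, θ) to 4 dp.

step 1: θ'=-1.8326 (straight) → pose (-4.4706, -1.1222, -1.8326)
step 2: θ'=-2.7076 (R=0.7143) → pose (-4.0810, -0.6590, -2.7076)
step 3: θ'=-2.7076 (straight) → pose (-3.2871, -0.2911, -2.7076)
step 4: θ'=-4.7076 (R=2.0000) → pose (-0.4461, -2.0961, -4.7076)
step 5: θ'=-3.4576 (R=1.6000) → pose (-1.5489, -0.5830, -3.4576)
step 6: θ'=-3.4576 (straight) → pose (-3.2122, -0.0391, -3.4576)

(-3.2122, -0.0391, -3.4576)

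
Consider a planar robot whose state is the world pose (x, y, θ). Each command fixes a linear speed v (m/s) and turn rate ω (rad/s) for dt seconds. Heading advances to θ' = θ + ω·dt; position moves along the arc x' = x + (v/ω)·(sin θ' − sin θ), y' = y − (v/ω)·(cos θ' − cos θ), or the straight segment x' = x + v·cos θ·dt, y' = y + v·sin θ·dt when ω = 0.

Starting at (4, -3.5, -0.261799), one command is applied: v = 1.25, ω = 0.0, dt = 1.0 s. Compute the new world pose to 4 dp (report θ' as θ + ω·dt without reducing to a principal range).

θ' = -0.2618 + 0.0·1.0 = -0.2618
ω = 0 → straight: x' = 4 + 1.25·cos(-0.2618)·1.0 = 5.2074
y' = -3.5 + 1.25·sin(-0.2618)·1.0 = -3.8235

(5.2074, -3.8235, -0.2618)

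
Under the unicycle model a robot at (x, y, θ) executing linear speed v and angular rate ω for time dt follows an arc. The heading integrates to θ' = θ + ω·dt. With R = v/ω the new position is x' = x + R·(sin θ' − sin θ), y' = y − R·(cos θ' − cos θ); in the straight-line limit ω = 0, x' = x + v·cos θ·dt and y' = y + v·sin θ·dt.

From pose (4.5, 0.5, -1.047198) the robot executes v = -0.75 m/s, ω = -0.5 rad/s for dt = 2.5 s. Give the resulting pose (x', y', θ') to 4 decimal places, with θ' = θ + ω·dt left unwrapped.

(4.6777, 2.2463, -2.2972)

θ' = -1.0472 + -0.5·2.5 = -2.2972
R = v/ω = -0.75/-0.5 = 1.5000
x' = 4.5 + 1.5000·(sin -2.2972 − sin -1.0472) = 4.6777
y' = 0.5 − 1.5000·(cos -2.2972 − cos -1.0472) = 2.2463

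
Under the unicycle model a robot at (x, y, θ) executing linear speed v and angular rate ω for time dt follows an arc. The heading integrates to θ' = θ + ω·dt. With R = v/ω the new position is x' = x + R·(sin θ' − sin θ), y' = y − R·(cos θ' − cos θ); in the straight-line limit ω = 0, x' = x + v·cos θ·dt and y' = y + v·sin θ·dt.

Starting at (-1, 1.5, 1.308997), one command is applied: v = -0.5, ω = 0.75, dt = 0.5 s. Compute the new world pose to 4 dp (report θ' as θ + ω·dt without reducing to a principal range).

(-1.0184, 1.2521, 1.6840)

θ' = 1.3090 + 0.75·0.5 = 1.6840
R = v/ω = -0.5/0.75 = -0.6667
x' = -1 + -0.6667·(sin 1.6840 − sin 1.3090) = -1.0184
y' = 1.5 − -0.6667·(cos 1.6840 − cos 1.3090) = 1.2521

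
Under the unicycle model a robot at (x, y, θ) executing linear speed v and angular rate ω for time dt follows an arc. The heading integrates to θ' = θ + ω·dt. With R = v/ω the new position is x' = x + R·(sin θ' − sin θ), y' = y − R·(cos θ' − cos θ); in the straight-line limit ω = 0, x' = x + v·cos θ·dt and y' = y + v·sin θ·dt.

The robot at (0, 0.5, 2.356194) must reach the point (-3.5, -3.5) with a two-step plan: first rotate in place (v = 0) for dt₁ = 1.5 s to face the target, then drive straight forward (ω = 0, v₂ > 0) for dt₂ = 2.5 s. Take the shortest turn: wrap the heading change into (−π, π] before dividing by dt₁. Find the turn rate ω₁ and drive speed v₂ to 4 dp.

ω₁ = 1.0916, v₂ = 2.1260

heading to target = atan2(-3.5−0.5, -3.5−0) = -2.2896
Δθ = wrap(-2.2896 − 2.3562) = 1.6374; ω₁ = Δθ/dt₁ = 1.0916
distance = √((-3.5−0)² + (-3.5−0.5)²) = 5.3151; v₂ = distance/dt₂ = 2.1260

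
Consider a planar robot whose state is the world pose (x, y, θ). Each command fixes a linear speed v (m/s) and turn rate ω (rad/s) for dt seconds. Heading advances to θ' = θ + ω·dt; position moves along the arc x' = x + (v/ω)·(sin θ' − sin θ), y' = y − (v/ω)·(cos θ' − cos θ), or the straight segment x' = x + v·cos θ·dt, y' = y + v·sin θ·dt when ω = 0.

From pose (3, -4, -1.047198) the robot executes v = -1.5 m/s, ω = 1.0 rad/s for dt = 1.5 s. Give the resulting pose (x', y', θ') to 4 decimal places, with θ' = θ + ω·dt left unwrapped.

θ' = -1.0472 + 1.0·1.5 = 0.4528
R = v/ω = -1.5/1.0 = -1.5000
x' = 3 + -1.5000·(sin 0.4528 − sin -1.0472) = 1.0447
y' = -4 − -1.5000·(cos 0.4528 − cos -1.0472) = -3.4012

(1.0447, -3.4012, 0.4528)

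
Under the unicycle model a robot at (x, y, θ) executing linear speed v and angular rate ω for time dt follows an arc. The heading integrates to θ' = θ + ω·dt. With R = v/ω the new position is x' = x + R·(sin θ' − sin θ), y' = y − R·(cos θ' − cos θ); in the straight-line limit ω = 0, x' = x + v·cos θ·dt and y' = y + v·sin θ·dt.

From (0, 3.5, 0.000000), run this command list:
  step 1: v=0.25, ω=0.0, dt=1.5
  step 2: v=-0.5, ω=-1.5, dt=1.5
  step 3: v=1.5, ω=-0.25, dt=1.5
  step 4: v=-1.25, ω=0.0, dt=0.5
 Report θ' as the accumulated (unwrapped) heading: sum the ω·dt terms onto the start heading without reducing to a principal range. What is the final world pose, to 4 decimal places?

(-1.0458, 2.9034, -2.6250)

step 1: θ'=0.0000 (straight) → pose (0.3750, 3.5000, 0.0000)
step 2: θ'=-2.2500 (R=0.3333) → pose (0.1156, 4.0427, -2.2500)
step 3: θ'=-2.6250 (R=-6.0000) → pose (-1.5893, 2.5947, -2.6250)
step 4: θ'=-2.6250 (straight) → pose (-1.0458, 2.9034, -2.6250)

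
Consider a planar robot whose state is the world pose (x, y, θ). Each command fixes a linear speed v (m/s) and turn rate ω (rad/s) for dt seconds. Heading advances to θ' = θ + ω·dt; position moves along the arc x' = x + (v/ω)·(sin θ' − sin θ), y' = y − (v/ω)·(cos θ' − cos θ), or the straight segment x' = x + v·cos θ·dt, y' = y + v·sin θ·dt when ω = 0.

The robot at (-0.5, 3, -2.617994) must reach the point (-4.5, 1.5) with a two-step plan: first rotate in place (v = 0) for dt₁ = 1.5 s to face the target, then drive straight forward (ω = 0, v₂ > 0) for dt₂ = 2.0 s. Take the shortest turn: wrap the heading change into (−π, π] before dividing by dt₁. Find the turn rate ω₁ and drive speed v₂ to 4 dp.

ω₁ = -0.1099, v₂ = 2.1360

heading to target = atan2(1.5−3, -4.5−-0.5) = -2.7828
Δθ = wrap(-2.7828 − -2.6180) = -0.1648; ω₁ = Δθ/dt₁ = -0.1099
distance = √((-4.5−-0.5)² + (1.5−3)²) = 4.2720; v₂ = distance/dt₂ = 2.1360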